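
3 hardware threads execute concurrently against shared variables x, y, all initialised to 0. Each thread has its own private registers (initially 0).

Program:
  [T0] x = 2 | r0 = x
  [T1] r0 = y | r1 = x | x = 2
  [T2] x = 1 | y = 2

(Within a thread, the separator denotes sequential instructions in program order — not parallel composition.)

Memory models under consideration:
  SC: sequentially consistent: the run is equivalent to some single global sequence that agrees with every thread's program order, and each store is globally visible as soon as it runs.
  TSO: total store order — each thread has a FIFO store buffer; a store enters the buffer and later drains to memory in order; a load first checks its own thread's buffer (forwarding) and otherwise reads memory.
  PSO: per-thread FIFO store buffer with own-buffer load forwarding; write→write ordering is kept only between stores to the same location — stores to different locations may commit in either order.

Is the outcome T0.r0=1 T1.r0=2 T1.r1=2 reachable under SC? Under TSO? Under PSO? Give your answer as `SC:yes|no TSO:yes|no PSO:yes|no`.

outcome vector order: (T0.r0,T1.r0,T1.r1)
[SC] allowed = {(1,0,0); (1,0,1); (1,0,2); (1,2,1); (2,0,0); (2,0,1); (2,0,2); (2,2,1); (2,2,2)}
[TSO] allowed = {(1,0,0); (1,0,1); (1,0,2); (1,2,1); (2,0,0); (2,0,1); (2,0,2); (2,2,1); (2,2,2)}
[PSO] allowed = {(1,0,0); (1,0,1); (1,0,2); (1,2,0); (1,2,1); (1,2,2); (2,0,0); (2,0,1); (2,0,2); (2,2,0); (2,2,1); (2,2,2)}
target (1,2,2) ∈ {PSO}

SC:no TSO:no PSO:yes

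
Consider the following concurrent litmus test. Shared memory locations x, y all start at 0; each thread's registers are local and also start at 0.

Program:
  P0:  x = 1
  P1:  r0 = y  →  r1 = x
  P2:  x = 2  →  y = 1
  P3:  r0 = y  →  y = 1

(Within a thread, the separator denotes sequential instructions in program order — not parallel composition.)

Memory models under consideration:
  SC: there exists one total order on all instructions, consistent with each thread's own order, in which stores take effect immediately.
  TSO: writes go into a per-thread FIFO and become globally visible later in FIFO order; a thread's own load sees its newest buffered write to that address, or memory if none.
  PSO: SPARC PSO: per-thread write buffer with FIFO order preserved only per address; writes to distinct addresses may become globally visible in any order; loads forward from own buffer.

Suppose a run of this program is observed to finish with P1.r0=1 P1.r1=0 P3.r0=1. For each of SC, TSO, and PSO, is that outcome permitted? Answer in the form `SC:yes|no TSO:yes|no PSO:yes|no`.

SC:no TSO:no PSO:yes

outcome vector order: (P1.r0,P1.r1,P3.r0)
SC (11): 0/0/0; 0/0/1; 0/1/0; 0/1/1; 0/2/0; 0/2/1; 1/0/0; 1/1/0; 1/1/1; 1/2/0; 1/2/1
TSO (11): 0/0/0; 0/0/1; 0/1/0; 0/1/1; 0/2/0; 0/2/1; 1/0/0; 1/1/0; 1/1/1; 1/2/0; 1/2/1
PSO (12): 0/0/0; 0/0/1; 0/1/0; 0/1/1; 0/2/0; 0/2/1; 1/0/0; 1/0/1; 1/1/0; 1/1/1; 1/2/0; 1/2/1
target 1/0/1 ∈ {PSO}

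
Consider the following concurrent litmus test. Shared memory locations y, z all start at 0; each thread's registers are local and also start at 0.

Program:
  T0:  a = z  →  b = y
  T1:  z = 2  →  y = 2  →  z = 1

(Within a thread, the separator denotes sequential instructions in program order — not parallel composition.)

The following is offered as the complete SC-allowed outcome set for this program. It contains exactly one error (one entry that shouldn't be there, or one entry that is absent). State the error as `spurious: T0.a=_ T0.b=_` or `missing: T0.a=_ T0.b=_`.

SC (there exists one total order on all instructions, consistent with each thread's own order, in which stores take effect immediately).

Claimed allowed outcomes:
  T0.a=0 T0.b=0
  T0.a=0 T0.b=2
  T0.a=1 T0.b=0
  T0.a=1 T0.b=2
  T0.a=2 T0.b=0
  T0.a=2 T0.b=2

spurious: T0.a=1 T0.b=0

outcome vector order: (T0.a,T0.b)
SC: 5 outcomes — {00, 02, 12, 20, 22}
claimed∖SC = {10}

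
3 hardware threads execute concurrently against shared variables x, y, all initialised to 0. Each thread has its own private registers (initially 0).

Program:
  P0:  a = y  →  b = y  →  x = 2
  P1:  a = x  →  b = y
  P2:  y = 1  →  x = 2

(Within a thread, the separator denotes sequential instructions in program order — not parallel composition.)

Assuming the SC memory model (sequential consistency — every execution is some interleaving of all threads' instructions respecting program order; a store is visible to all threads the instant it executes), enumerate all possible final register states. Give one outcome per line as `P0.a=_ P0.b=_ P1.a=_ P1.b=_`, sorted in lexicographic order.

outcome vector order: (P0.a,P0.b,P1.a,P1.b)
|SC outcomes| = 10

P0.a=0 P0.b=0 P1.a=0 P1.b=0
P0.a=0 P0.b=0 P1.a=0 P1.b=1
P0.a=0 P0.b=0 P1.a=2 P1.b=0
P0.a=0 P0.b=0 P1.a=2 P1.b=1
P0.a=0 P0.b=1 P1.a=0 P1.b=0
P0.a=0 P0.b=1 P1.a=0 P1.b=1
P0.a=0 P0.b=1 P1.a=2 P1.b=1
P0.a=1 P0.b=1 P1.a=0 P1.b=0
P0.a=1 P0.b=1 P1.a=0 P1.b=1
P0.a=1 P0.b=1 P1.a=2 P1.b=1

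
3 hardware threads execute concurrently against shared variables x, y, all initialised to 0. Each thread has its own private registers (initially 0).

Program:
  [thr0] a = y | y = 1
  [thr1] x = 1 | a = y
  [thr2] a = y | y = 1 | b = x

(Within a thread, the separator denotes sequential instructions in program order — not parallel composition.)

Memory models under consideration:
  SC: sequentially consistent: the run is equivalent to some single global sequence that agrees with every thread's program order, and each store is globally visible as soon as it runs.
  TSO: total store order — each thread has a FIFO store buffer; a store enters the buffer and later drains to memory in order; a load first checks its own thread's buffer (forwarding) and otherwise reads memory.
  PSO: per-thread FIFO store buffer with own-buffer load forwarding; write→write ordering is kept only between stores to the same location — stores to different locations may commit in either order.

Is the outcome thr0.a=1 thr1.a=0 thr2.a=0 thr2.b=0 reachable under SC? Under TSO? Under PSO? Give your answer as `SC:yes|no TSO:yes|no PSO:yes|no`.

outcome vector order: (thr0.a,thr1.a,thr2.a,thr2.b)
SC (9): 0/0/0/1 0/0/1/1 0/1/0/0 0/1/0/1 0/1/1/0 0/1/1/1 1/0/0/1 1/1/0/0 1/1/0/1
TSO (12): 0/0/0/0 0/0/0/1 0/0/1/0 0/0/1/1 0/1/0/0 0/1/0/1 0/1/1/0 0/1/1/1 1/0/0/0 1/0/0/1 1/1/0/0 1/1/0/1
PSO (12): 0/0/0/0 0/0/0/1 0/0/1/0 0/0/1/1 0/1/0/0 0/1/0/1 0/1/1/0 0/1/1/1 1/0/0/0 1/0/0/1 1/1/0/0 1/1/0/1
target 1/0/0/0 ∈ {TSO,PSO}

SC:no TSO:yes PSO:yes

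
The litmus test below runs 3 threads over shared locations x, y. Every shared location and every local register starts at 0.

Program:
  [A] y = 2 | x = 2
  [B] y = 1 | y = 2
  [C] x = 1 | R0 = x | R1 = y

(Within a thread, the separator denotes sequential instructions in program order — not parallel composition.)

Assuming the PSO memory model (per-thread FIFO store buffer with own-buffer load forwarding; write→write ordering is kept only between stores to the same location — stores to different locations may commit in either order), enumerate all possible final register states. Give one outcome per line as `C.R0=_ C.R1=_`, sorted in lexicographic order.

C.R0=1 C.R1=0
C.R0=1 C.R1=1
C.R0=1 C.R1=2
C.R0=2 C.R1=0
C.R0=2 C.R1=1
C.R0=2 C.R1=2

outcome vector order: (C.R0,C.R1)
|PSO outcomes| = 6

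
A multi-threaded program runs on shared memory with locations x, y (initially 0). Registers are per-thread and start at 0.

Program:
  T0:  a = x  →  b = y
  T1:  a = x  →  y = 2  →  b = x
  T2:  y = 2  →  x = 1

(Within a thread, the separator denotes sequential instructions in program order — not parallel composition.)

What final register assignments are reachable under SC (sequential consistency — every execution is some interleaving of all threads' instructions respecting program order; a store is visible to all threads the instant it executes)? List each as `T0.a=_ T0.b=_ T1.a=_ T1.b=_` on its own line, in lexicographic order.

T0.a=0 T0.b=0 T1.a=0 T1.b=0
T0.a=0 T0.b=0 T1.a=0 T1.b=1
T0.a=0 T0.b=0 T1.a=1 T1.b=1
T0.a=0 T0.b=2 T1.a=0 T1.b=0
T0.a=0 T0.b=2 T1.a=0 T1.b=1
T0.a=0 T0.b=2 T1.a=1 T1.b=1
T0.a=1 T0.b=2 T1.a=0 T1.b=0
T0.a=1 T0.b=2 T1.a=0 T1.b=1
T0.a=1 T0.b=2 T1.a=1 T1.b=1

outcome vector order: (T0.a,T0.b,T1.a,T1.b)
|SC outcomes| = 9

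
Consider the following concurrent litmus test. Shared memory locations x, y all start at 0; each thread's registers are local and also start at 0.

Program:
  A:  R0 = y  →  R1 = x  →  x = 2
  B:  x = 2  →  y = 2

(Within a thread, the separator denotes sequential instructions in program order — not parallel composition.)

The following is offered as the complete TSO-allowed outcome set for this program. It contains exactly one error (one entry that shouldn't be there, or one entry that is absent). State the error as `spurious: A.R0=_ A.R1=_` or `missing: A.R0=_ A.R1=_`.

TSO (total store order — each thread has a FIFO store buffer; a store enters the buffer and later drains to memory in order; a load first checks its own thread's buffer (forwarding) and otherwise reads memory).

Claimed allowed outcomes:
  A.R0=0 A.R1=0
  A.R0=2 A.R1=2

missing: A.R0=0 A.R1=2

outcome vector order: (A.R0,A.R1)
TSO (3): <0 0> <0 2> <2 2>
TSO∖claimed = {<0 2>}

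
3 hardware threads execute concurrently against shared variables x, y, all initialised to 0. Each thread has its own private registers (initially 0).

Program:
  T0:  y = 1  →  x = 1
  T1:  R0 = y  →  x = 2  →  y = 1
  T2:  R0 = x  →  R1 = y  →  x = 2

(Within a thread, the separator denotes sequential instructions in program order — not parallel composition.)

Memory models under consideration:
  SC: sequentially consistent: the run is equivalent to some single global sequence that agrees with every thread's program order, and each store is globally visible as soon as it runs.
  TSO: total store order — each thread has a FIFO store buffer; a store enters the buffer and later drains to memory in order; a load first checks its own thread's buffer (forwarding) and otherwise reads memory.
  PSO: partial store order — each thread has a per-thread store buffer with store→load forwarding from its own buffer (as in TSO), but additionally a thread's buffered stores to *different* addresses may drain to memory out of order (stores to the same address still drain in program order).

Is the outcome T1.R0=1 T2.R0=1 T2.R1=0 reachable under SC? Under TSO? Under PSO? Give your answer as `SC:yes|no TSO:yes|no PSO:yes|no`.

SC:no TSO:no PSO:yes

outcome vector order: (T1.R0,T2.R0,T2.R1)
SC (9): 0/0/0 0/0/1 0/1/1 0/2/0 0/2/1 1/0/0 1/0/1 1/1/1 1/2/1
TSO (9): 0/0/0 0/0/1 0/1/1 0/2/0 0/2/1 1/0/0 1/0/1 1/1/1 1/2/1
PSO (11): 0/0/0 0/0/1 0/1/0 0/1/1 0/2/0 0/2/1 1/0/0 1/0/1 1/1/0 1/1/1 1/2/1
target 1/1/0 ∈ {PSO}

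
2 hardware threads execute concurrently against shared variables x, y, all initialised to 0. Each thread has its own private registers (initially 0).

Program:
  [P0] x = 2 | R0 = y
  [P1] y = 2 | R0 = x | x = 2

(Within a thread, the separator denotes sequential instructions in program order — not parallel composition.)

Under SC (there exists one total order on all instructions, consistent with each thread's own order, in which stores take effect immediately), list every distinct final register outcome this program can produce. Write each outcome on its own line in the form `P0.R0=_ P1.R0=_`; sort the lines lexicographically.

outcome vector order: (P0.R0,P1.R0)
|SC outcomes| = 3

P0.R0=0 P1.R0=2
P0.R0=2 P1.R0=0
P0.R0=2 P1.R0=2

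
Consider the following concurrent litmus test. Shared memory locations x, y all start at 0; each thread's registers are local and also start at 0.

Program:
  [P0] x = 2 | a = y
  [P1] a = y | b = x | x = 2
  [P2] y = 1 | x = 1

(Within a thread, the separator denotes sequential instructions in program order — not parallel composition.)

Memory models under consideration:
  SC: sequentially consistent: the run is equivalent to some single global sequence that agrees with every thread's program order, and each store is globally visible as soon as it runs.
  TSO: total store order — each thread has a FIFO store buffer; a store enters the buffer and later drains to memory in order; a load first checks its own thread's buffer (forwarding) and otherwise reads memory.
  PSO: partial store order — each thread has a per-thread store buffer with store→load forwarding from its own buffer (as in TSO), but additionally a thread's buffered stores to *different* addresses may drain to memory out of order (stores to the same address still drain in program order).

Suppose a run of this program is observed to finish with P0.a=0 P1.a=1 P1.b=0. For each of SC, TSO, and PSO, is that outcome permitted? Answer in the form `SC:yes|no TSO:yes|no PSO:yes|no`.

SC:no TSO:yes PSO:yes

outcome vector order: (P0.a,P1.a,P1.b)
[SC] allowed = {<0 0 0>, <0 0 1>, <0 0 2>, <0 1 1>, <0 1 2>, <1 0 0>, <1 0 1>, <1 0 2>, <1 1 0>, <1 1 1>, <1 1 2>}
[TSO] allowed = {<0 0 0>, <0 0 1>, <0 0 2>, <0 1 0>, <0 1 1>, <0 1 2>, <1 0 0>, <1 0 1>, <1 0 2>, <1 1 0>, <1 1 1>, <1 1 2>}
[PSO] allowed = {<0 0 0>, <0 0 1>, <0 0 2>, <0 1 0>, <0 1 1>, <0 1 2>, <1 0 0>, <1 0 1>, <1 0 2>, <1 1 0>, <1 1 1>, <1 1 2>}
target <0 1 0> ∈ {TSO,PSO}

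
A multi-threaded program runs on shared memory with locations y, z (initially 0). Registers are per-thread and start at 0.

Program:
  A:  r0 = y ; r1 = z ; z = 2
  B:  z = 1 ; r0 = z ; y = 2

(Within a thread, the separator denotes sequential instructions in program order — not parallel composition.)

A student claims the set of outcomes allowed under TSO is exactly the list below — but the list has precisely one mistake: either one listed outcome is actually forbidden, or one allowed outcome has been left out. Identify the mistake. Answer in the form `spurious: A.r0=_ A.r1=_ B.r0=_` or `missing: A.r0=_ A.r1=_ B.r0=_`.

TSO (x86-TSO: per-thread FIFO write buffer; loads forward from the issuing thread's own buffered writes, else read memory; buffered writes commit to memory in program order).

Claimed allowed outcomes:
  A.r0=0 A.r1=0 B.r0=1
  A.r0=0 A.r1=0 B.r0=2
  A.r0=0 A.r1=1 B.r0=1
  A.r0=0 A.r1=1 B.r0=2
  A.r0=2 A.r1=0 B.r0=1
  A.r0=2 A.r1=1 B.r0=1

spurious: A.r0=2 A.r1=0 B.r0=1

outcome vector order: (A.r0,A.r1,B.r0)
[TSO] allowed = {(0,0,1) (0,0,2) (0,1,1) (0,1,2) (2,1,1)}
claimed∖TSO = {(2,0,1)}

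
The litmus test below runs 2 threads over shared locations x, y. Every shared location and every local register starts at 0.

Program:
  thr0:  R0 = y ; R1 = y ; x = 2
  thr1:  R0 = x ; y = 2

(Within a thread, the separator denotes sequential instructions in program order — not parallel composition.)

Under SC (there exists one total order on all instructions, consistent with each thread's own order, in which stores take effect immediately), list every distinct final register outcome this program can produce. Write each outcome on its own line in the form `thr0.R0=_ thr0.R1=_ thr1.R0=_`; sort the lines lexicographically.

outcome vector order: (thr0.R0,thr0.R1,thr1.R0)
|SC outcomes| = 4

thr0.R0=0 thr0.R1=0 thr1.R0=0
thr0.R0=0 thr0.R1=0 thr1.R0=2
thr0.R0=0 thr0.R1=2 thr1.R0=0
thr0.R0=2 thr0.R1=2 thr1.R0=0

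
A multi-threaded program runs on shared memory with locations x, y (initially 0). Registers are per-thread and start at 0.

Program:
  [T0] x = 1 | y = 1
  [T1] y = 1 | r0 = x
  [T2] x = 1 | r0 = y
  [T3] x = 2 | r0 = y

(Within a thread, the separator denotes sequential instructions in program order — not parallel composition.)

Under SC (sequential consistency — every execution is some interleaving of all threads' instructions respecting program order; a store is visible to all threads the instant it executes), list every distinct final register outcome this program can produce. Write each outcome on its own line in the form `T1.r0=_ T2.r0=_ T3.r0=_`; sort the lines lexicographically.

T1.r0=0 T2.r0=1 T3.r0=1
T1.r0=1 T2.r0=0 T3.r0=0
T1.r0=1 T2.r0=0 T3.r0=1
T1.r0=1 T2.r0=1 T3.r0=0
T1.r0=1 T2.r0=1 T3.r0=1
T1.r0=2 T2.r0=0 T3.r0=0
T1.r0=2 T2.r0=0 T3.r0=1
T1.r0=2 T2.r0=1 T3.r0=0
T1.r0=2 T2.r0=1 T3.r0=1

outcome vector order: (T1.r0,T2.r0,T3.r0)
|SC outcomes| = 9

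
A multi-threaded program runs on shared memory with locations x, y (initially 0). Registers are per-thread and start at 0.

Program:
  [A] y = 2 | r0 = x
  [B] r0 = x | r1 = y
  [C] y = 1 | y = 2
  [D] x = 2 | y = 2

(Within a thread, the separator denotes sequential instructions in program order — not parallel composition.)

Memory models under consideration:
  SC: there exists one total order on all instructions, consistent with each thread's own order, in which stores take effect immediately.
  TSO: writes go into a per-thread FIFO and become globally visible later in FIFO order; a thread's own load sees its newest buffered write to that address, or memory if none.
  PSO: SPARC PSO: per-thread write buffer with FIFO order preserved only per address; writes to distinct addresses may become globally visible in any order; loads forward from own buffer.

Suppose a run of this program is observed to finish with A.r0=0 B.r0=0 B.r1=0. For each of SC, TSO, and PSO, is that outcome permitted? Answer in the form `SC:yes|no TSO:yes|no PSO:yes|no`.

outcome vector order: (A.r0,B.r0,B.r1)
under SC → <0 0 0>; <0 0 1>; <0 0 2>; <0 2 1>; <0 2 2>; <2 0 0>; <2 0 1>; <2 0 2>; <2 2 0>; <2 2 1>; <2 2 2>
under TSO → <0 0 0>; <0 0 1>; <0 0 2>; <0 2 0>; <0 2 1>; <0 2 2>; <2 0 0>; <2 0 1>; <2 0 2>; <2 2 0>; <2 2 1>; <2 2 2>
under PSO → <0 0 0>; <0 0 1>; <0 0 2>; <0 2 0>; <0 2 1>; <0 2 2>; <2 0 0>; <2 0 1>; <2 0 2>; <2 2 0>; <2 2 1>; <2 2 2>
target <0 0 0> ∈ {SC,TSO,PSO}

SC:yes TSO:yes PSO:yes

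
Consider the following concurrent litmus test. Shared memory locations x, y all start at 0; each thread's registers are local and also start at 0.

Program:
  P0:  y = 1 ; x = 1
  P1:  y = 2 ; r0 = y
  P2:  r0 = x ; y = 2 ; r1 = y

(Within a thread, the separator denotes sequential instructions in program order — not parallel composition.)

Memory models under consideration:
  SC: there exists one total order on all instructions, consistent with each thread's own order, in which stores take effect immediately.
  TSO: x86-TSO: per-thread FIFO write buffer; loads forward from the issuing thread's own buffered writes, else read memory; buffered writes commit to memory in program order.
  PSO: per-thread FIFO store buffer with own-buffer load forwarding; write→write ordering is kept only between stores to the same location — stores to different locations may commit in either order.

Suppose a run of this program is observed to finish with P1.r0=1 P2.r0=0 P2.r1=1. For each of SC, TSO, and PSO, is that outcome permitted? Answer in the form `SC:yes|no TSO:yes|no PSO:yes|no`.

outcome vector order: (P1.r0,P2.r0,P2.r1)
under SC → 101, 102, 112, 201, 202, 212
under TSO → 101, 102, 112, 201, 202, 212
under PSO → 101, 102, 111, 112, 201, 202, 211, 212
target 101 ∈ {SC,TSO,PSO}

SC:yes TSO:yes PSO:yes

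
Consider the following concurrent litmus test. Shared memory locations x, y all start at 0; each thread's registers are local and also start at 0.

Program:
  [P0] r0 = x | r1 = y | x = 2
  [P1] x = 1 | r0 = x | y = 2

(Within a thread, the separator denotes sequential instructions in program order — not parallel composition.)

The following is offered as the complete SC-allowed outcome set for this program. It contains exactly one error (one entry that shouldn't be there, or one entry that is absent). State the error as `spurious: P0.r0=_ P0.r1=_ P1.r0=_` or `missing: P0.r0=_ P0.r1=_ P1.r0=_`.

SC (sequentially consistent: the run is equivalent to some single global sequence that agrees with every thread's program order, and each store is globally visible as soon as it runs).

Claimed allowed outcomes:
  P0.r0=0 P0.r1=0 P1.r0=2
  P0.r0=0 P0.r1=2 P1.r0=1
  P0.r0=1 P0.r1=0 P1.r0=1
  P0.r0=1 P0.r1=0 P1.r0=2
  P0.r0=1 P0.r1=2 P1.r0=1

outcome vector order: (P0.r0,P0.r1,P1.r0)
SC (6): <0 0 1>, <0 0 2>, <0 2 1>, <1 0 1>, <1 0 2>, <1 2 1>
SC∖claimed = {<0 0 1>}

missing: P0.r0=0 P0.r1=0 P1.r0=1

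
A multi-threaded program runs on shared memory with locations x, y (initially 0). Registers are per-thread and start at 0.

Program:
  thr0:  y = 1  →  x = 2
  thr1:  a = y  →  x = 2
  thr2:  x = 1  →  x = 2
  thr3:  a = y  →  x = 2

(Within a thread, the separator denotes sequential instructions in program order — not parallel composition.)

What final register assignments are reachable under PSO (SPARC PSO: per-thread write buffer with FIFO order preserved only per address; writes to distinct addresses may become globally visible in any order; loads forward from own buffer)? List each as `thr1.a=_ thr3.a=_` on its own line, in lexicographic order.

outcome vector order: (thr1.a,thr3.a)
|PSO outcomes| = 4

thr1.a=0 thr3.a=0
thr1.a=0 thr3.a=1
thr1.a=1 thr3.a=0
thr1.a=1 thr3.a=1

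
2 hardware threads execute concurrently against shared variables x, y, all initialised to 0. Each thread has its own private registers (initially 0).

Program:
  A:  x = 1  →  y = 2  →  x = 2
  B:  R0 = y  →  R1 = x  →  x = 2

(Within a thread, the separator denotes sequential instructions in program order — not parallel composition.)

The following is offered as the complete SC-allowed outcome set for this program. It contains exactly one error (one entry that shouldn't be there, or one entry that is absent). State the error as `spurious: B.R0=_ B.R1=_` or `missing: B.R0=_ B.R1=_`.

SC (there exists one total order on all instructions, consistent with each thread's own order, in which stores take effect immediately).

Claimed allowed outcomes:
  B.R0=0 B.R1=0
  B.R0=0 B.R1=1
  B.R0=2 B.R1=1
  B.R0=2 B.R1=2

missing: B.R0=0 B.R1=2

outcome vector order: (B.R0,B.R1)
under SC → 0/0, 0/1, 0/2, 2/1, 2/2
SC∖claimed = {0/2}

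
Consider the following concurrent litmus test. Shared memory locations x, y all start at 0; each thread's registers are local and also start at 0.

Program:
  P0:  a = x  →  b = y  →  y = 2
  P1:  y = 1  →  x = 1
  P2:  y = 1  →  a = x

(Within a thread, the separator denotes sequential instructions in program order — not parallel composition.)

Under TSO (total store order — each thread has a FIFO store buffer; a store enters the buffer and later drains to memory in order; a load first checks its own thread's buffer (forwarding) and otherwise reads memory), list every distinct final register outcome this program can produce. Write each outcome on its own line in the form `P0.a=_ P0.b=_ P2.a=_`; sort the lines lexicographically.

P0.a=0 P0.b=0 P2.a=0
P0.a=0 P0.b=0 P2.a=1
P0.a=0 P0.b=1 P2.a=0
P0.a=0 P0.b=1 P2.a=1
P0.a=1 P0.b=1 P2.a=0
P0.a=1 P0.b=1 P2.a=1

outcome vector order: (P0.a,P0.b,P2.a)
|TSO outcomes| = 6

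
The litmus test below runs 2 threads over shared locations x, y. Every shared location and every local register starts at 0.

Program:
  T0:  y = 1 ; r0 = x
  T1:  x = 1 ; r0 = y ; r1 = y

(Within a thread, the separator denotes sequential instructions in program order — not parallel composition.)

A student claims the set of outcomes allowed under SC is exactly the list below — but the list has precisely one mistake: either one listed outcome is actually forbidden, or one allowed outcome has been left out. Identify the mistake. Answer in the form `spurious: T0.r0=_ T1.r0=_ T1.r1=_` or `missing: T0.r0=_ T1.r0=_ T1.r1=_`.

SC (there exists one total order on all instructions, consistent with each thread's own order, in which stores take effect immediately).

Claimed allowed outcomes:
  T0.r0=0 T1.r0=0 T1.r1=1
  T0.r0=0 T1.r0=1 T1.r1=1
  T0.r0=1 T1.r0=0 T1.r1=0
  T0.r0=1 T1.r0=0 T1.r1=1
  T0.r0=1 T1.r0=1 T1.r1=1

spurious: T0.r0=0 T1.r0=0 T1.r1=1

outcome vector order: (T0.r0,T1.r0,T1.r1)
[SC] allowed = {<0 1 1>; <1 0 0>; <1 0 1>; <1 1 1>}
claimed∖SC = {<0 0 1>}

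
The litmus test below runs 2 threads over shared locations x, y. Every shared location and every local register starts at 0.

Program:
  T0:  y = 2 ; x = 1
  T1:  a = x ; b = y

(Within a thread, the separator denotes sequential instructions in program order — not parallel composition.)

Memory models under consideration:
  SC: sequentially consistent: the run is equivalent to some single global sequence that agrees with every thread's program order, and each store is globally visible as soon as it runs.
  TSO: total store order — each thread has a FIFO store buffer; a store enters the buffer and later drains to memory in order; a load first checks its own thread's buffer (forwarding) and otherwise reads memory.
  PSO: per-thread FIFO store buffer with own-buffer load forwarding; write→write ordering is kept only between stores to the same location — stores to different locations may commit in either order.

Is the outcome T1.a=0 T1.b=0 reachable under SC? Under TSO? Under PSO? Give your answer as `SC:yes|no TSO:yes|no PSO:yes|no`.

outcome vector order: (T1.a,T1.b)
under SC → 00, 02, 12
under TSO → 00, 02, 12
under PSO → 00, 02, 10, 12
target 00 ∈ {SC,TSO,PSO}

SC:yes TSO:yes PSO:yes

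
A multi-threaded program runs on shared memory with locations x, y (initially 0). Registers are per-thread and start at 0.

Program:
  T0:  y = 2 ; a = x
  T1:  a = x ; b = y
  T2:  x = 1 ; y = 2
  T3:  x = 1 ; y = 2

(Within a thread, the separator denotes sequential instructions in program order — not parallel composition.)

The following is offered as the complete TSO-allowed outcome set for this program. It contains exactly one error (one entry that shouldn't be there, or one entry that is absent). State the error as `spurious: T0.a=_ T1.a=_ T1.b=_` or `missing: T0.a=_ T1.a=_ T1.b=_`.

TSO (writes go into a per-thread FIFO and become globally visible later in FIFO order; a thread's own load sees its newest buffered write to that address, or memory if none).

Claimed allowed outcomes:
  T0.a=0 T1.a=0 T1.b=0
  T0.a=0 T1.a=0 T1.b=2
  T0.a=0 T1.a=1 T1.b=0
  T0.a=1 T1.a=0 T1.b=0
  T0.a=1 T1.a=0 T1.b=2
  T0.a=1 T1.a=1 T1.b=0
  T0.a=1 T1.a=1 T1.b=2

missing: T0.a=0 T1.a=1 T1.b=2

outcome vector order: (T0.a,T1.a,T1.b)
TSO: 8 outcomes — {<0 0 0>; <0 0 2>; <0 1 0>; <0 1 2>; <1 0 0>; <1 0 2>; <1 1 0>; <1 1 2>}
TSO∖claimed = {<0 1 2>}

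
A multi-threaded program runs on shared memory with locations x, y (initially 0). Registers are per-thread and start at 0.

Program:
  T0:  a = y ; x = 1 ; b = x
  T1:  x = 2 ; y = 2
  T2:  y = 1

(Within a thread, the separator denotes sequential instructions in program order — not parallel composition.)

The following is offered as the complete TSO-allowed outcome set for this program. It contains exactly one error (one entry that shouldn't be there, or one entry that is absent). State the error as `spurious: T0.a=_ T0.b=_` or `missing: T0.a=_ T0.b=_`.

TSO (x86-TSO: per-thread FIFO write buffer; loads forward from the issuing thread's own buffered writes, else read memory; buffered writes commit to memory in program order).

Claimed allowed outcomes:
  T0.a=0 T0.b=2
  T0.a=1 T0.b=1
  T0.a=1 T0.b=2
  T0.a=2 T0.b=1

missing: T0.a=0 T0.b=1

outcome vector order: (T0.a,T0.b)
TSO: 5 outcomes — {<0 1>; <0 2>; <1 1>; <1 2>; <2 1>}
TSO∖claimed = {<0 1>}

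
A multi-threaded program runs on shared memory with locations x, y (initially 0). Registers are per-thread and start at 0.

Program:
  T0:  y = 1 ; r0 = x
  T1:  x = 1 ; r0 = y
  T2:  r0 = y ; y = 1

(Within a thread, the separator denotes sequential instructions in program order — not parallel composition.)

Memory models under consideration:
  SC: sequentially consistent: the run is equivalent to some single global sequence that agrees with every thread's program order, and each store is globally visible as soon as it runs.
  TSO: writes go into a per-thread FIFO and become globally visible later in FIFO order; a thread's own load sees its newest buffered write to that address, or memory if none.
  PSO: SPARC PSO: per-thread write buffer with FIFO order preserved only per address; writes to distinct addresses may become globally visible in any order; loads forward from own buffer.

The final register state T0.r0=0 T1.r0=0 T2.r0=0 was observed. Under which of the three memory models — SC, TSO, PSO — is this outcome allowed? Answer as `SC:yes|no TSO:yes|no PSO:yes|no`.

SC:no TSO:yes PSO:yes

outcome vector order: (T0.r0,T1.r0,T2.r0)
SC: 6 outcomes — {0/1/0, 0/1/1, 1/0/0, 1/0/1, 1/1/0, 1/1/1}
TSO: 8 outcomes — {0/0/0, 0/0/1, 0/1/0, 0/1/1, 1/0/0, 1/0/1, 1/1/0, 1/1/1}
PSO: 8 outcomes — {0/0/0, 0/0/1, 0/1/0, 0/1/1, 1/0/0, 1/0/1, 1/1/0, 1/1/1}
target 0/0/0 ∈ {TSO,PSO}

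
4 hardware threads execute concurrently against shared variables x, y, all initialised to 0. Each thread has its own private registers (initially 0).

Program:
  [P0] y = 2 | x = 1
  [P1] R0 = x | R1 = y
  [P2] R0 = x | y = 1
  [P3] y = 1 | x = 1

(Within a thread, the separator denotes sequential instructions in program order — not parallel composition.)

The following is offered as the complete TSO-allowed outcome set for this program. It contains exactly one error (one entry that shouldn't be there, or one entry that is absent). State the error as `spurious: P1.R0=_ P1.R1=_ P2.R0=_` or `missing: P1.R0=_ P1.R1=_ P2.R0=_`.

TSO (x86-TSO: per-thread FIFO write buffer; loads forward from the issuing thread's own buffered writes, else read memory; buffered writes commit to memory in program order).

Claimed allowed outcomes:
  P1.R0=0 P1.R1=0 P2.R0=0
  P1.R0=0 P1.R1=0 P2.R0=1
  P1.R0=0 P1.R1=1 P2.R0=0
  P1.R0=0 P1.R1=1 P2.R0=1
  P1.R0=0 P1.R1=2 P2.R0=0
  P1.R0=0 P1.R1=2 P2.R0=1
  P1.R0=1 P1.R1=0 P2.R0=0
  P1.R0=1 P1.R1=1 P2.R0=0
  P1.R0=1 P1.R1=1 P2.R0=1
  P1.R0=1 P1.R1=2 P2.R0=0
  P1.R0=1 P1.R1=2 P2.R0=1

outcome vector order: (P1.R0,P1.R1,P2.R0)
TSO: 10 outcomes — {0/0/0, 0/0/1, 0/1/0, 0/1/1, 0/2/0, 0/2/1, 1/1/0, 1/1/1, 1/2/0, 1/2/1}
claimed∖TSO = {1/0/0}

spurious: P1.R0=1 P1.R1=0 P2.R0=0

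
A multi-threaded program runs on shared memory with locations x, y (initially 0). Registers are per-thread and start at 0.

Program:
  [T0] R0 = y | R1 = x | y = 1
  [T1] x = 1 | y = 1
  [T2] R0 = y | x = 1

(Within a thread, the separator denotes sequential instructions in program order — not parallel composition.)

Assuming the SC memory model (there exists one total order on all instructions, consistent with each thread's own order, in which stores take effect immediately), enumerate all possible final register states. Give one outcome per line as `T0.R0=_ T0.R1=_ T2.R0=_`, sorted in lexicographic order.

outcome vector order: (T0.R0,T0.R1,T2.R0)
|SC outcomes| = 6

T0.R0=0 T0.R1=0 T2.R0=0
T0.R0=0 T0.R1=0 T2.R0=1
T0.R0=0 T0.R1=1 T2.R0=0
T0.R0=0 T0.R1=1 T2.R0=1
T0.R0=1 T0.R1=1 T2.R0=0
T0.R0=1 T0.R1=1 T2.R0=1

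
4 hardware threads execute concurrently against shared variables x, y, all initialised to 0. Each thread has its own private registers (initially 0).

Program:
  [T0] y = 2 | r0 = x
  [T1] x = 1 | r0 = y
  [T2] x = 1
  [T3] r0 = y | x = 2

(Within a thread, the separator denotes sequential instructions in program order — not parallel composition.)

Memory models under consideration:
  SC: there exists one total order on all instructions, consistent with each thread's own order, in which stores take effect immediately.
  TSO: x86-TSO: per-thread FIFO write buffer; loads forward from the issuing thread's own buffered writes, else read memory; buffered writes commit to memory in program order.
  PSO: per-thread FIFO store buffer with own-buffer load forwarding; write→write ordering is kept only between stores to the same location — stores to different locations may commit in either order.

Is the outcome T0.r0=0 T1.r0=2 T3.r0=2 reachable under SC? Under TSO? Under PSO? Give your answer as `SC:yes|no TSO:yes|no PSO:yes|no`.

outcome vector order: (T0.r0,T1.r0,T3.r0)
SC (10): 0/2/0 0/2/2 1/0/0 1/0/2 1/2/0 1/2/2 2/0/0 2/0/2 2/2/0 2/2/2
TSO (12): 0/0/0 0/0/2 0/2/0 0/2/2 1/0/0 1/0/2 1/2/0 1/2/2 2/0/0 2/0/2 2/2/0 2/2/2
PSO (12): 0/0/0 0/0/2 0/2/0 0/2/2 1/0/0 1/0/2 1/2/0 1/2/2 2/0/0 2/0/2 2/2/0 2/2/2
target 0/2/2 ∈ {SC,TSO,PSO}

SC:yes TSO:yes PSO:yes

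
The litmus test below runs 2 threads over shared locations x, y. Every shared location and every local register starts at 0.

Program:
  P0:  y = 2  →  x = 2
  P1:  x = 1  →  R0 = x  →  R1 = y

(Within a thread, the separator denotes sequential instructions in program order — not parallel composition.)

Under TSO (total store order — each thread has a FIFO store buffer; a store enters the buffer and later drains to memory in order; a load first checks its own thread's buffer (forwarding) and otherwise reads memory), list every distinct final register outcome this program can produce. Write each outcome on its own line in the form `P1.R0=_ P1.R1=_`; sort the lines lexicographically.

P1.R0=1 P1.R1=0
P1.R0=1 P1.R1=2
P1.R0=2 P1.R1=2

outcome vector order: (P1.R0,P1.R1)
|TSO outcomes| = 3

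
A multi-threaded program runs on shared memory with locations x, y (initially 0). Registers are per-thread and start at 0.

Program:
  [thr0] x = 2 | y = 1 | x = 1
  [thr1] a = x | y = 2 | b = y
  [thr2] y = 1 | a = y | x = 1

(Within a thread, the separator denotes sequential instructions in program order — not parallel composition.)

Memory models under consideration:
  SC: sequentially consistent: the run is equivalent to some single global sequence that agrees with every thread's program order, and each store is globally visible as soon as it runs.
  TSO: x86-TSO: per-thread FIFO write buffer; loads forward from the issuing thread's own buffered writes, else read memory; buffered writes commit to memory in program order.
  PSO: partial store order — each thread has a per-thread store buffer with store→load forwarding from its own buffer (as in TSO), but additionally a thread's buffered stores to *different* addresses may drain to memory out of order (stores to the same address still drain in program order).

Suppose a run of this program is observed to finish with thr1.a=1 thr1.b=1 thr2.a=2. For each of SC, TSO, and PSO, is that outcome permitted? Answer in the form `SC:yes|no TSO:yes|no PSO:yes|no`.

SC:no TSO:no PSO:yes

outcome vector order: (thr1.a,thr1.b,thr2.a)
SC (11): <0 1 1> <0 1 2> <0 2 1> <0 2 2> <1 1 1> <1 2 1> <1 2 2> <2 1 1> <2 1 2> <2 2 1> <2 2 2>
TSO (11): <0 1 1> <0 1 2> <0 2 1> <0 2 2> <1 1 1> <1 2 1> <1 2 2> <2 1 1> <2 1 2> <2 2 1> <2 2 2>
PSO (12): <0 1 1> <0 1 2> <0 2 1> <0 2 2> <1 1 1> <1 1 2> <1 2 1> <1 2 2> <2 1 1> <2 1 2> <2 2 1> <2 2 2>
target <1 1 2> ∈ {PSO}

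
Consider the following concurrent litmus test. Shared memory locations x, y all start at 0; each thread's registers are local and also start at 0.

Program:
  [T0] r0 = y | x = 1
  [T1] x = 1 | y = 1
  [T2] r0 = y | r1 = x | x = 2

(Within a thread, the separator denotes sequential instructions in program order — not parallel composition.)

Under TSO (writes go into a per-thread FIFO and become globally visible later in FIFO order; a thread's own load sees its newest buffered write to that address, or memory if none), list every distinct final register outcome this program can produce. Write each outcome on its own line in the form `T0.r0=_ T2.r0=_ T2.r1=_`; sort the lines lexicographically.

outcome vector order: (T0.r0,T2.r0,T2.r1)
|TSO outcomes| = 6

T0.r0=0 T2.r0=0 T2.r1=0
T0.r0=0 T2.r0=0 T2.r1=1
T0.r0=0 T2.r0=1 T2.r1=1
T0.r0=1 T2.r0=0 T2.r1=0
T0.r0=1 T2.r0=0 T2.r1=1
T0.r0=1 T2.r0=1 T2.r1=1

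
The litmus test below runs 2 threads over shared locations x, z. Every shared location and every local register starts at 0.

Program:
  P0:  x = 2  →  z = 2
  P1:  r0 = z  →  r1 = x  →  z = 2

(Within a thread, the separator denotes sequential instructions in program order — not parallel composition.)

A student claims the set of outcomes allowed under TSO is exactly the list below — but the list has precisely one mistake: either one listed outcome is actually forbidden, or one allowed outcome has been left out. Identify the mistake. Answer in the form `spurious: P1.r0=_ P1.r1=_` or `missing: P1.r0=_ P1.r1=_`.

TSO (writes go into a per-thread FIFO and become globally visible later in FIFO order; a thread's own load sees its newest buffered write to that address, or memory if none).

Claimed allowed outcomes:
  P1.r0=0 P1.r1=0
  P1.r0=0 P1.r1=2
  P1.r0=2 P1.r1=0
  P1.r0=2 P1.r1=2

spurious: P1.r0=2 P1.r1=0

outcome vector order: (P1.r0,P1.r1)
TSO (3): <0 0>, <0 2>, <2 2>
claimed∖TSO = {<2 0>}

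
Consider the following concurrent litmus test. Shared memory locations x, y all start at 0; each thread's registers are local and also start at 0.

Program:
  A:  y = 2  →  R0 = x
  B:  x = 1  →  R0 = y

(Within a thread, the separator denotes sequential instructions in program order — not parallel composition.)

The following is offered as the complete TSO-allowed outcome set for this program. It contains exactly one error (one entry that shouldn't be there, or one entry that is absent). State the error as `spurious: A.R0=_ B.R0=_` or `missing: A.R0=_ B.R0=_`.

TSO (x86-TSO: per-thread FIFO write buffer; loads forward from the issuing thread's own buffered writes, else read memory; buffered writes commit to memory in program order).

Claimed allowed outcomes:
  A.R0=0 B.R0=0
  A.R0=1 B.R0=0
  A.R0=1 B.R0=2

missing: A.R0=0 B.R0=2

outcome vector order: (A.R0,B.R0)
TSO: 4 outcomes — {00; 02; 10; 12}
TSO∖claimed = {02}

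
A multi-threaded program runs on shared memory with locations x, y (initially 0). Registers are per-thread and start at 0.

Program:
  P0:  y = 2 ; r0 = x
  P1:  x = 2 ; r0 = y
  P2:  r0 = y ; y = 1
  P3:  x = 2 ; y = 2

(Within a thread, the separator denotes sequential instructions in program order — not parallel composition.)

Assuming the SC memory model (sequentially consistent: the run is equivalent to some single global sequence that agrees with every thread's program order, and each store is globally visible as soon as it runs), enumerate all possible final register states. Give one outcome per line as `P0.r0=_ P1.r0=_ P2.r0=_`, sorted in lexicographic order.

P0.r0=0 P1.r0=1 P2.r0=0
P0.r0=0 P1.r0=1 P2.r0=2
P0.r0=0 P1.r0=2 P2.r0=0
P0.r0=0 P1.r0=2 P2.r0=2
P0.r0=2 P1.r0=0 P2.r0=0
P0.r0=2 P1.r0=0 P2.r0=2
P0.r0=2 P1.r0=1 P2.r0=0
P0.r0=2 P1.r0=1 P2.r0=2
P0.r0=2 P1.r0=2 P2.r0=0
P0.r0=2 P1.r0=2 P2.r0=2

outcome vector order: (P0.r0,P1.r0,P2.r0)
|SC outcomes| = 10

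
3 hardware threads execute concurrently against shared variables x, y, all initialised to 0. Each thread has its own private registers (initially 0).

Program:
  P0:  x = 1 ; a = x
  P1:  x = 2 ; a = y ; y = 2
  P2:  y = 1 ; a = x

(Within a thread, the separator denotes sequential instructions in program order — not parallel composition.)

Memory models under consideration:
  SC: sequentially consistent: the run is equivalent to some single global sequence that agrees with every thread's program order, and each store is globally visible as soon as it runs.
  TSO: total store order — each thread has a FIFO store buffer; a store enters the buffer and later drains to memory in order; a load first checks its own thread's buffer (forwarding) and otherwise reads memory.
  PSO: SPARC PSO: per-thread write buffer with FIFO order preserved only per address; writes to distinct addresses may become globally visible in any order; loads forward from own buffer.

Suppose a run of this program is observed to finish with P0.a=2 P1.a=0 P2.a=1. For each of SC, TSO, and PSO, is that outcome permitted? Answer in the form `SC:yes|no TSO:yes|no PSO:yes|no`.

SC:no TSO:yes PSO:yes

outcome vector order: (P0.a,P1.a,P2.a)
under SC → 101 102 110 111 112 202 210 211 212
under TSO → 100 101 102 110 111 112 200 201 202 210 211 212
under PSO → 100 101 102 110 111 112 200 201 202 210 211 212
target 201 ∈ {TSO,PSO}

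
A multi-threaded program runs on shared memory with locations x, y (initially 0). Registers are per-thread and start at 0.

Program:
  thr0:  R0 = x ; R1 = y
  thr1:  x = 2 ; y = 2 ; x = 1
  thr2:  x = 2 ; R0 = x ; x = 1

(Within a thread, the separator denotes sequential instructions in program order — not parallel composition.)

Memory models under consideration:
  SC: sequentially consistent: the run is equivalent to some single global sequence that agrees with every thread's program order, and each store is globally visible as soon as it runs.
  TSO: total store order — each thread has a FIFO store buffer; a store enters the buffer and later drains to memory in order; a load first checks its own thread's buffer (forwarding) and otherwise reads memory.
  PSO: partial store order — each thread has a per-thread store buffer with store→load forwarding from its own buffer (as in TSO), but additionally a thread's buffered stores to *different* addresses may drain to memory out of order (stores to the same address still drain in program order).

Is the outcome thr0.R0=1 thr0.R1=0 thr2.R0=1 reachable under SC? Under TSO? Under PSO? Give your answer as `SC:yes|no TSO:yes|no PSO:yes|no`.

SC:no TSO:no PSO:yes

outcome vector order: (thr0.R0,thr0.R1,thr2.R0)
[SC] allowed = {<0 0 1>, <0 0 2>, <0 2 1>, <0 2 2>, <1 0 2>, <1 2 1>, <1 2 2>, <2 0 1>, <2 0 2>, <2 2 1>, <2 2 2>}
[TSO] allowed = {<0 0 1>, <0 0 2>, <0 2 1>, <0 2 2>, <1 0 2>, <1 2 1>, <1 2 2>, <2 0 1>, <2 0 2>, <2 2 1>, <2 2 2>}
[PSO] allowed = {<0 0 1>, <0 0 2>, <0 2 1>, <0 2 2>, <1 0 1>, <1 0 2>, <1 2 1>, <1 2 2>, <2 0 1>, <2 0 2>, <2 2 1>, <2 2 2>}
target <1 0 1> ∈ {PSO}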